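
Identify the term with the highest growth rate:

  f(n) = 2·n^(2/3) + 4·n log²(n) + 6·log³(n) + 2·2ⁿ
2·2ⁿ

Looking at each term:
  - 2·n^(2/3) is O(n^(2/3))
  - 4·n log²(n) is O(n log² n)
  - 6·log³(n) is O(log³ n)
  - 2·2ⁿ is O(2ⁿ)

The term 2·2ⁿ (O(2ⁿ)) grows fastest and dominates all others.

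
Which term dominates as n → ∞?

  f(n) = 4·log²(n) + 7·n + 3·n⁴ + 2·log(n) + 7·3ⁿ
7·3ⁿ

Looking at each term:
  - 4·log²(n) is O(log² n)
  - 7·n is O(n)
  - 3·n⁴ is O(n⁴)
  - 2·log(n) is O(log n)
  - 7·3ⁿ is O(3ⁿ)

The term 7·3ⁿ (O(3ⁿ)) grows fastest and dominates all others.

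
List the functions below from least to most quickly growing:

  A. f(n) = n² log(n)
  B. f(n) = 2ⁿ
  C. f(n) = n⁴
A < C < B

Comparing growth rates:
A = n² log(n) is O(n² log n)
C = n⁴ is O(n⁴)
B = 2ⁿ is O(2ⁿ)

Therefore, the order from slowest to fastest is: A < C < B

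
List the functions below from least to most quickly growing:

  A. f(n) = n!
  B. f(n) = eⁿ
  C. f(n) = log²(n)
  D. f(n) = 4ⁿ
C < B < D < A

Comparing growth rates:
C = log²(n) is O(log² n)
B = eⁿ is O(eⁿ)
D = 4ⁿ is O(4ⁿ)
A = n! is O(n!)

Therefore, the order from slowest to fastest is: C < B < D < A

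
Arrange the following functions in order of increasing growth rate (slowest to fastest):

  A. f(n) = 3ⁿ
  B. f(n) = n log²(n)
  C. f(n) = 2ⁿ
B < C < A

Comparing growth rates:
B = n log²(n) is O(n log² n)
C = 2ⁿ is O(2ⁿ)
A = 3ⁿ is O(3ⁿ)

Therefore, the order from slowest to fastest is: B < C < A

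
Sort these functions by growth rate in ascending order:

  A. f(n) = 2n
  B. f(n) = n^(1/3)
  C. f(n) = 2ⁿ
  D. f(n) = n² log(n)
B < A < D < C

Comparing growth rates:
B = n^(1/3) is O(n^(1/3))
A = 2n is O(n)
D = n² log(n) is O(n² log n)
C = 2ⁿ is O(2ⁿ)

Therefore, the order from slowest to fastest is: B < A < D < C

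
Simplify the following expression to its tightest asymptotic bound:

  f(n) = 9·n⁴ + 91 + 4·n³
Θ(n⁴)

Order the terms by growth rate: 91 ≺ 4·n³ ≺ 9·n⁴.
The fastest-growing term 9·n⁴ dominates as n → ∞; dropping its constant factor gives Θ(n⁴).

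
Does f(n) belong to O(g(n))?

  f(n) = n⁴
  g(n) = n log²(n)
False

f(n) = n⁴ is O(n⁴), and g(n) = n log²(n) is O(n log² n).
Since O(n⁴) grows faster than O(n log² n), f(n) = O(g(n)) is false.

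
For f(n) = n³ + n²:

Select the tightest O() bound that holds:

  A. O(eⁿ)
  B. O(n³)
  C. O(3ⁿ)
B

f(n) = n³ + n² is O(n³).
All listed options are valid Big-O bounds (upper bounds),
but O(n³) is the tightest (smallest valid bound).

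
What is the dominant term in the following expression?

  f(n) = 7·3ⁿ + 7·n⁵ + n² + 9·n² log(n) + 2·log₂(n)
7·3ⁿ

Looking at each term:
  - 7·3ⁿ is O(3ⁿ)
  - 7·n⁵ is O(n⁵)
  - n² is O(n²)
  - 9·n² log(n) is O(n² log n)
  - 2·log₂(n) is O(log n)

The term 7·3ⁿ (O(3ⁿ)) grows fastest and dominates all others.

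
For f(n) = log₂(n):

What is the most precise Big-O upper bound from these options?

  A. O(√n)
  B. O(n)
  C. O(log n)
C

f(n) = log₂(n) is O(log n).
All listed options are valid Big-O bounds (upper bounds),
but O(log n) is the tightest (smallest valid bound).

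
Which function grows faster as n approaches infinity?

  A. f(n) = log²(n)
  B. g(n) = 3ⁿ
B

f(n) = log²(n) is O(log² n), while g(n) = 3ⁿ is O(3ⁿ).
Since O(3ⁿ) grows faster than O(log² n), g(n) dominates.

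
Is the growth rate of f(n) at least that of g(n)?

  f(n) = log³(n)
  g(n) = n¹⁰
False

f(n) = log³(n) is O(log³ n), and g(n) = n¹⁰ is O(n¹⁰).
Since O(log³ n) grows slower than O(n¹⁰), f(n) = Ω(g(n)) is false.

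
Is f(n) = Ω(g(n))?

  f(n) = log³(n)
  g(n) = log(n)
True

f(n) = log³(n) is O(log³ n), and g(n) = log(n) is O(log n).
Since O(log³ n) grows at least as fast as O(log n), f(n) = Ω(g(n)) is true.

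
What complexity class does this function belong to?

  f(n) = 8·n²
O(n²)

The dominant term in 8·n² is 8·n², which is Θ(n²).
Constants are absorbed, so the tightest bound is O(n²).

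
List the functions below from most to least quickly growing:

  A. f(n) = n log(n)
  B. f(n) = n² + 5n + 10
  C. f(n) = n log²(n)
B > C > A

Comparing growth rates:
B = n² + 5n + 10 is O(n²)
C = n log²(n) is O(n log² n)
A = n log(n) is O(n log n)

Therefore, the order from fastest to slowest is: B > C > A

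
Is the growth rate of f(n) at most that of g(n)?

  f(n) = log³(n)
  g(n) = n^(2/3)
True

f(n) = log³(n) is O(log³ n), and g(n) = n^(2/3) is O(n^(2/3)).
Since O(log³ n) ⊆ O(n^(2/3)) (f grows no faster than g), f(n) = O(g(n)) is true.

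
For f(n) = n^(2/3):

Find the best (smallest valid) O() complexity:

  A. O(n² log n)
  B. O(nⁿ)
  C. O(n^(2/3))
C

f(n) = n^(2/3) is O(n^(2/3)).
All listed options are valid Big-O bounds (upper bounds),
but O(n^(2/3)) is the tightest (smallest valid bound).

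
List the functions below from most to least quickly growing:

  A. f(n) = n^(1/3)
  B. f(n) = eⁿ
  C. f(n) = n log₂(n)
B > C > A

Comparing growth rates:
B = eⁿ is O(eⁿ)
C = n log₂(n) is O(n log n)
A = n^(1/3) is O(n^(1/3))

Therefore, the order from fastest to slowest is: B > C > A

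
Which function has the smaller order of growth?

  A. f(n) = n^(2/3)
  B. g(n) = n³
A

f(n) = n^(2/3) is O(n^(2/3)), while g(n) = n³ is O(n³).
Since O(n^(2/3)) grows slower than O(n³), f(n) is dominated.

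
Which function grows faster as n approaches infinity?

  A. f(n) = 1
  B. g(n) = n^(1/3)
B

f(n) = 1 is O(1), while g(n) = n^(1/3) is O(n^(1/3)).
Since O(n^(1/3)) grows faster than O(1), g(n) dominates.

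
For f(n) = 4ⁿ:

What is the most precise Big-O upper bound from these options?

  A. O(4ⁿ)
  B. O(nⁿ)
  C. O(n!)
A

f(n) = 4ⁿ is O(4ⁿ).
All listed options are valid Big-O bounds (upper bounds),
but O(4ⁿ) is the tightest (smallest valid bound).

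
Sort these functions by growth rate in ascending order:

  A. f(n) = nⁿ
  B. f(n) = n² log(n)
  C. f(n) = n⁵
B < C < A

Comparing growth rates:
B = n² log(n) is O(n² log n)
C = n⁵ is O(n⁵)
A = nⁿ is O(nⁿ)

Therefore, the order from slowest to fastest is: B < C < A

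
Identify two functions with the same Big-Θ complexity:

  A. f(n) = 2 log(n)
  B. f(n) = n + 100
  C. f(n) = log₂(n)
A and C

Examining each function:
  A. 2 log(n) is O(log n)
  B. n + 100 is O(n)
  C. log₂(n) is O(log n)

Functions A and C both have the same complexity class.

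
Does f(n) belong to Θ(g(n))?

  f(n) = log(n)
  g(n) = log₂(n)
True

f(n) = log(n) and g(n) = log₂(n) are both O(log n).
Since they have the same asymptotic growth rate, f(n) = Θ(g(n)) is true.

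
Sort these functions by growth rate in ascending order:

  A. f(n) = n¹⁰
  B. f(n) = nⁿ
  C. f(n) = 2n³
C < A < B

Comparing growth rates:
C = 2n³ is O(n³)
A = n¹⁰ is O(n¹⁰)
B = nⁿ is O(nⁿ)

Therefore, the order from slowest to fastest is: C < A < B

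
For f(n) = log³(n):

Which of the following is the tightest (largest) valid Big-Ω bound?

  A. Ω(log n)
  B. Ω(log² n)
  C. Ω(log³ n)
C

f(n) = log³(n) is Ω(log³ n).
All listed options are valid Big-Ω bounds (lower bounds),
but Ω(log³ n) is the tightest (largest valid bound).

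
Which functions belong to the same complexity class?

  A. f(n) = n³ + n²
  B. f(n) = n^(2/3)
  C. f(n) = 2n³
A and C

Examining each function:
  A. n³ + n² is O(n³)
  B. n^(2/3) is O(n^(2/3))
  C. 2n³ is O(n³)

Functions A and C both have the same complexity class.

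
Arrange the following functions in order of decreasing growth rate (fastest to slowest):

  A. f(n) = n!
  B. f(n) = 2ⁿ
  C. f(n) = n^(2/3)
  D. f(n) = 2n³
A > B > D > C

Comparing growth rates:
A = n! is O(n!)
B = 2ⁿ is O(2ⁿ)
D = 2n³ is O(n³)
C = n^(2/3) is O(n^(2/3))

Therefore, the order from fastest to slowest is: A > B > D > C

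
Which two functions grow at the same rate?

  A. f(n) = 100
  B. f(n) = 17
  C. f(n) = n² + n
A and B

Examining each function:
  A. 100 is O(1)
  B. 17 is O(1)
  C. n² + n is O(n²)

Functions A and B both have the same complexity class.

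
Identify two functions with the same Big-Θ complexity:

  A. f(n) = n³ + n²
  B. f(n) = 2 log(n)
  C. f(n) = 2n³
A and C

Examining each function:
  A. n³ + n² is O(n³)
  B. 2 log(n) is O(log n)
  C. 2n³ is O(n³)

Functions A and C both have the same complexity class.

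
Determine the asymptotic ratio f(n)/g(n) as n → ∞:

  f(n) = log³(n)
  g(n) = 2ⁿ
0

Since log³(n) (O(log³ n)) grows slower than 2ⁿ (O(2ⁿ)),
the ratio f(n)/g(n) → 0 as n → ∞.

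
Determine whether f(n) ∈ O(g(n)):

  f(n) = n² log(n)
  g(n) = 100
False

f(n) = n² log(n) is O(n² log n), and g(n) = 100 is O(1).
Since O(n² log n) grows faster than O(1), f(n) = O(g(n)) is false.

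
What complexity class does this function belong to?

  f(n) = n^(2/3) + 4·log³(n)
O(n^(2/3))

The dominant term in n^(2/3) + 4·log³(n) is n^(2/3), which is Θ(n^(2/3)).
Lower-order terms (4·log³(n)) are asymptotically negligible.
Constants are absorbed, so the tightest bound is O(n^(2/3)).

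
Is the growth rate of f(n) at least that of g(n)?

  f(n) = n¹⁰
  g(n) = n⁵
True

f(n) = n¹⁰ is O(n¹⁰), and g(n) = n⁵ is O(n⁵).
Since O(n¹⁰) grows at least as fast as O(n⁵), f(n) = Ω(g(n)) is true.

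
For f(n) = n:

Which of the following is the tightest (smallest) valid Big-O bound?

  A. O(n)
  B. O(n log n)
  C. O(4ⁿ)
A

f(n) = n is O(n).
All listed options are valid Big-O bounds (upper bounds),
but O(n) is the tightest (smallest valid bound).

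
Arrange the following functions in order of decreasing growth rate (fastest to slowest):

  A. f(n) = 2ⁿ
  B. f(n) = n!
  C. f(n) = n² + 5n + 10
B > A > C

Comparing growth rates:
B = n! is O(n!)
A = 2ⁿ is O(2ⁿ)
C = n² + 5n + 10 is O(n²)

Therefore, the order from fastest to slowest is: B > A > C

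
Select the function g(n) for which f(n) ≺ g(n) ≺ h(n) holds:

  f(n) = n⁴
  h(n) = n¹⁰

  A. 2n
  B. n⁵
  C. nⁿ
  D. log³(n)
B

We need g(n) with n⁴ = o(g(n)) and g(n) = o(n¹⁰), i.e. O(n⁴) ≺ g ≺ O(n¹⁰).
Check each option:
  A. 2n — O(n) does not grow strictly faster than f(n)
  B. n⁵ — O(n⁵) is strictly between O(n⁴) and O(n¹⁰) ✓
  C. nⁿ — O(nⁿ) does not grow strictly slower than h(n)
  D. log³(n) — O(log³ n) does not grow strictly faster than f(n)

Only option B (n⁵) lies strictly between.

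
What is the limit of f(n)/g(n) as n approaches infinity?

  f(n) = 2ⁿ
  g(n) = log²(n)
∞

Since 2ⁿ (O(2ⁿ)) grows faster than log²(n) (O(log² n)),
the ratio f(n)/g(n) → ∞ as n → ∞.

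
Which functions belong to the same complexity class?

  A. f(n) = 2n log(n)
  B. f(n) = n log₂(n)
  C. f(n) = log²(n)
A and B

Examining each function:
  A. 2n log(n) is O(n log n)
  B. n log₂(n) is O(n log n)
  C. log²(n) is O(log² n)

Functions A and B both have the same complexity class.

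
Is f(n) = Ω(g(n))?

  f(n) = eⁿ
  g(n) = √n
True

f(n) = eⁿ is O(eⁿ), and g(n) = √n is O(√n).
Since O(eⁿ) grows at least as fast as O(√n), f(n) = Ω(g(n)) is true.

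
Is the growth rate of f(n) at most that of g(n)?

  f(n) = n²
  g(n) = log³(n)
False

f(n) = n² is O(n²), and g(n) = log³(n) is O(log³ n).
Since O(n²) grows faster than O(log³ n), f(n) = O(g(n)) is false.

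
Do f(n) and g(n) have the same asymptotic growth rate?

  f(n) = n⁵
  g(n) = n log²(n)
False

f(n) = n⁵ is O(n⁵), and g(n) = n log²(n) is O(n log² n).
Since they have different growth rates, f(n) = Θ(g(n)) is false.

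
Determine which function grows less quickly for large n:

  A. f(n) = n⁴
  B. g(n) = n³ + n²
B

f(n) = n⁴ is O(n⁴), while g(n) = n³ + n² is O(n³).
Since O(n³) grows slower than O(n⁴), g(n) is dominated.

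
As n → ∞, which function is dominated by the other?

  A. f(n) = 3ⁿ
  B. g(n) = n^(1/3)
B

f(n) = 3ⁿ is O(3ⁿ), while g(n) = n^(1/3) is O(n^(1/3)).
Since O(n^(1/3)) grows slower than O(3ⁿ), g(n) is dominated.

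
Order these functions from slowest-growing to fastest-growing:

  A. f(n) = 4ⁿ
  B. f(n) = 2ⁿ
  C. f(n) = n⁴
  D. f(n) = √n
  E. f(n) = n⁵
D < C < E < B < A

Comparing growth rates:
D = √n is O(√n)
C = n⁴ is O(n⁴)
E = n⁵ is O(n⁵)
B = 2ⁿ is O(2ⁿ)
A = 4ⁿ is O(4ⁿ)

Therefore, the order from slowest to fastest is: D < C < E < B < A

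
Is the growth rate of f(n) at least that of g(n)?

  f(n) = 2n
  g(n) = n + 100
True

f(n) = 2n and g(n) = n + 100 are both O(n).
Big-Ω permits equal growth rates (f ≥ c·g for some c > 0), so f(n) = Ω(g(n)) is true.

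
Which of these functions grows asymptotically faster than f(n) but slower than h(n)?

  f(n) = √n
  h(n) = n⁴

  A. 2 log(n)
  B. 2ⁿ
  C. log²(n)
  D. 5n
D

We need g(n) with √n = o(g(n)) and g(n) = o(n⁴), i.e. O(√n) ≺ g ≺ O(n⁴).
Check each option:
  A. 2 log(n) — O(log n) does not grow strictly faster than f(n)
  B. 2ⁿ — O(2ⁿ) does not grow strictly slower than h(n)
  C. log²(n) — O(log² n) does not grow strictly faster than f(n)
  D. 5n — O(n) is strictly between O(√n) and O(n⁴) ✓

Only option D (5n) lies strictly between.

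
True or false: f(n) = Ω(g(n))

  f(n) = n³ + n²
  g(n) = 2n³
True

f(n) = n³ + n² and g(n) = 2n³ are both O(n³).
Big-Ω permits equal growth rates (f ≥ c·g for some c > 0), so f(n) = Ω(g(n)) is true.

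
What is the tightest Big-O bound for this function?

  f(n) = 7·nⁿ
O(nⁿ)

The dominant term in 7·nⁿ is 7·nⁿ, which is Θ(nⁿ).
Constants are absorbed, so the tightest bound is O(nⁿ).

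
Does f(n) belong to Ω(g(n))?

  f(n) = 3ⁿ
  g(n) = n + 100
True

f(n) = 3ⁿ is O(3ⁿ), and g(n) = n + 100 is O(n).
Since O(3ⁿ) grows at least as fast as O(n), f(n) = Ω(g(n)) is true.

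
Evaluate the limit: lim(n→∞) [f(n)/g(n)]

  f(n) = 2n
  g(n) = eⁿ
0

Since 2n (O(n)) grows slower than eⁿ (O(eⁿ)),
the ratio f(n)/g(n) → 0 as n → ∞.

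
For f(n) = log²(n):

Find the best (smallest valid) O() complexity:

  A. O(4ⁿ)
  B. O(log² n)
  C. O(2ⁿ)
B

f(n) = log²(n) is O(log² n).
All listed options are valid Big-O bounds (upper bounds),
but O(log² n) is the tightest (smallest valid bound).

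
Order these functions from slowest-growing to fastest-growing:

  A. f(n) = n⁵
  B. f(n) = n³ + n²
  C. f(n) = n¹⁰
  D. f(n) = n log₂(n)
D < B < A < C

Comparing growth rates:
D = n log₂(n) is O(n log n)
B = n³ + n² is O(n³)
A = n⁵ is O(n⁵)
C = n¹⁰ is O(n¹⁰)

Therefore, the order from slowest to fastest is: D < B < A < C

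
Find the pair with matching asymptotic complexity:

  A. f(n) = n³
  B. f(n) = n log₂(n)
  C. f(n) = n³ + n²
A and C

Examining each function:
  A. n³ is O(n³)
  B. n log₂(n) is O(n log n)
  C. n³ + n² is O(n³)

Functions A and C both have the same complexity class.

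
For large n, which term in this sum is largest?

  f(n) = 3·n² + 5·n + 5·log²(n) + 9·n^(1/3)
3·n²

Looking at each term:
  - 3·n² is O(n²)
  - 5·n is O(n)
  - 5·log²(n) is O(log² n)
  - 9·n^(1/3) is O(n^(1/3))

The term 3·n² (O(n²)) grows fastest and dominates all others.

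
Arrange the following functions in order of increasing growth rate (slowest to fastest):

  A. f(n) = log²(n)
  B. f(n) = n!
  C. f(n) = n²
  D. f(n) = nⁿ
A < C < B < D

Comparing growth rates:
A = log²(n) is O(log² n)
C = n² is O(n²)
B = n! is O(n!)
D = nⁿ is O(nⁿ)

Therefore, the order from slowest to fastest is: A < C < B < D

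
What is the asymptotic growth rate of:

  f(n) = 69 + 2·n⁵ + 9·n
Θ(n⁵)

Order the terms by growth rate: 69 ≺ 9·n ≺ 2·n⁵.
The fastest-growing term 2·n⁵ dominates as n → ∞; dropping its constant factor gives Θ(n⁵).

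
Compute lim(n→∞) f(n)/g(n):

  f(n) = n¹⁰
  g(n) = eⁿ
0

Since n¹⁰ (O(n¹⁰)) grows slower than eⁿ (O(eⁿ)),
the ratio f(n)/g(n) → 0 as n → ∞.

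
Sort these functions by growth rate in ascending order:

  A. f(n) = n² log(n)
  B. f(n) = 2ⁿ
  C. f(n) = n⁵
A < C < B

Comparing growth rates:
A = n² log(n) is O(n² log n)
C = n⁵ is O(n⁵)
B = 2ⁿ is O(2ⁿ)

Therefore, the order from slowest to fastest is: A < C < B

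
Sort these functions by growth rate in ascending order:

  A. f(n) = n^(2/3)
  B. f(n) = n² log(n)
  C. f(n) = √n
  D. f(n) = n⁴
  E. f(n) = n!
C < A < B < D < E

Comparing growth rates:
C = √n is O(√n)
A = n^(2/3) is O(n^(2/3))
B = n² log(n) is O(n² log n)
D = n⁴ is O(n⁴)
E = n! is O(n!)

Therefore, the order from slowest to fastest is: C < A < B < D < E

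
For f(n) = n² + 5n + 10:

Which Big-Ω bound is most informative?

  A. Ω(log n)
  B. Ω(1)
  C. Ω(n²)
C

f(n) = n² + 5n + 10 is Ω(n²).
All listed options are valid Big-Ω bounds (lower bounds),
but Ω(n²) is the tightest (largest valid bound).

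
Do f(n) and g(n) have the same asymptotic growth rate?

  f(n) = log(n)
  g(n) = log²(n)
False

f(n) = log(n) is O(log n), and g(n) = log²(n) is O(log² n).
Since they have different growth rates, f(n) = Θ(g(n)) is false.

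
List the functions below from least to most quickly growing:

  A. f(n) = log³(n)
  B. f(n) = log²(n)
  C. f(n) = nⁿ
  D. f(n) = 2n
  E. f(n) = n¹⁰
B < A < D < E < C

Comparing growth rates:
B = log²(n) is O(log² n)
A = log³(n) is O(log³ n)
D = 2n is O(n)
E = n¹⁰ is O(n¹⁰)
C = nⁿ is O(nⁿ)

Therefore, the order from slowest to fastest is: B < A < D < E < C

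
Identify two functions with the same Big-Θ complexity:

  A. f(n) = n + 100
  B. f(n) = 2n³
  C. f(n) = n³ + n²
B and C

Examining each function:
  A. n + 100 is O(n)
  B. 2n³ is O(n³)
  C. n³ + n² is O(n³)

Functions B and C both have the same complexity class.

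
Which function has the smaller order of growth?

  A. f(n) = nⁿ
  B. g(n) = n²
B

f(n) = nⁿ is O(nⁿ), while g(n) = n² is O(n²).
Since O(n²) grows slower than O(nⁿ), g(n) is dominated.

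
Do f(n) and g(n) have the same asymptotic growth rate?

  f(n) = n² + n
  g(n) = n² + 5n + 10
True

f(n) = n² + n and g(n) = n² + 5n + 10 are both O(n²).
Since they have the same asymptotic growth rate, f(n) = Θ(g(n)) is true.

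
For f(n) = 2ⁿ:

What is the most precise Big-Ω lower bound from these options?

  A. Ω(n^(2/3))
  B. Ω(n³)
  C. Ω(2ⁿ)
C

f(n) = 2ⁿ is Ω(2ⁿ).
All listed options are valid Big-Ω bounds (lower bounds),
but Ω(2ⁿ) is the tightest (largest valid bound).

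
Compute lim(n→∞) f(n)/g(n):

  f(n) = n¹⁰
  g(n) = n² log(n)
∞

Since n¹⁰ (O(n¹⁰)) grows faster than n² log(n) (O(n² log n)),
the ratio f(n)/g(n) → ∞ as n → ∞.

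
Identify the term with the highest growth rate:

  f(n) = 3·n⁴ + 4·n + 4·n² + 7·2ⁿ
7·2ⁿ

Looking at each term:
  - 3·n⁴ is O(n⁴)
  - 4·n is O(n)
  - 4·n² is O(n²)
  - 7·2ⁿ is O(2ⁿ)

The term 7·2ⁿ (O(2ⁿ)) grows fastest and dominates all others.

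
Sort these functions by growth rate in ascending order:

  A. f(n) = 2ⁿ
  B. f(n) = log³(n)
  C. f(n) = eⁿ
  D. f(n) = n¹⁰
B < D < A < C

Comparing growth rates:
B = log³(n) is O(log³ n)
D = n¹⁰ is O(n¹⁰)
A = 2ⁿ is O(2ⁿ)
C = eⁿ is O(eⁿ)

Therefore, the order from slowest to fastest is: B < D < A < C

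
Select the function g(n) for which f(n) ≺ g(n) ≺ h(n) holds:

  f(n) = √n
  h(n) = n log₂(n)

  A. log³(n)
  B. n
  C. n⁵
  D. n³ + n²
B

We need g(n) with √n = o(g(n)) and g(n) = o(n log₂(n)), i.e. O(√n) ≺ g ≺ O(n log n).
Check each option:
  A. log³(n) — O(log³ n) does not grow strictly faster than f(n)
  B. n — O(n) is strictly between O(√n) and O(n log n) ✓
  C. n⁵ — O(n⁵) does not grow strictly slower than h(n)
  D. n³ + n² — O(n³) does not grow strictly slower than h(n)

Only option B (n) lies strictly between.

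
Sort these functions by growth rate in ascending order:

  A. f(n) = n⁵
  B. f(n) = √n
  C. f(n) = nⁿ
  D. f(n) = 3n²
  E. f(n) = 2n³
B < D < E < A < C

Comparing growth rates:
B = √n is O(√n)
D = 3n² is O(n²)
E = 2n³ is O(n³)
A = n⁵ is O(n⁵)
C = nⁿ is O(nⁿ)

Therefore, the order from slowest to fastest is: B < D < E < A < C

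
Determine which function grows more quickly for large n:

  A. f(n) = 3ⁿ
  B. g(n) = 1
A

f(n) = 3ⁿ is O(3ⁿ), while g(n) = 1 is O(1).
Since O(3ⁿ) grows faster than O(1), f(n) dominates.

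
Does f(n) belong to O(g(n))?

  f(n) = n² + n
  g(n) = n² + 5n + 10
True

f(n) = n² + n and g(n) = n² + 5n + 10 are both O(n²).
Big-O permits equal growth rates (f ≤ c·g for some c), so f(n) = O(g(n)) is true.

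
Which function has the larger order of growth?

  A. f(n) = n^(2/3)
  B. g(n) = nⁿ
B

f(n) = n^(2/3) is O(n^(2/3)), while g(n) = nⁿ is O(nⁿ).
Since O(nⁿ) grows faster than O(n^(2/3)), g(n) dominates.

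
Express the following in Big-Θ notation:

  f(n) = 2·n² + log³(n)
Θ(n²)

Order the terms by growth rate: log³(n) ≺ 2·n².
The fastest-growing term 2·n² dominates as n → ∞; dropping its constant factor gives Θ(n²).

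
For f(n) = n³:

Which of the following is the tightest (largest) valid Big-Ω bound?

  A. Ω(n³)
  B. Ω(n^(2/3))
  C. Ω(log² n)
A

f(n) = n³ is Ω(n³).
All listed options are valid Big-Ω bounds (lower bounds),
but Ω(n³) is the tightest (largest valid bound).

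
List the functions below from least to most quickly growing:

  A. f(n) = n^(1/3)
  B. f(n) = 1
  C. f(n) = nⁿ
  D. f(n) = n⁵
B < A < D < C

Comparing growth rates:
B = 1 is O(1)
A = n^(1/3) is O(n^(1/3))
D = n⁵ is O(n⁵)
C = nⁿ is O(nⁿ)

Therefore, the order from slowest to fastest is: B < A < D < C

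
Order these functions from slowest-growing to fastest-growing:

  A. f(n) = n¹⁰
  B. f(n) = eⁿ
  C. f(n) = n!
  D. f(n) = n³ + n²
D < A < B < C

Comparing growth rates:
D = n³ + n² is O(n³)
A = n¹⁰ is O(n¹⁰)
B = eⁿ is O(eⁿ)
C = n! is O(n!)

Therefore, the order from slowest to fastest is: D < A < B < C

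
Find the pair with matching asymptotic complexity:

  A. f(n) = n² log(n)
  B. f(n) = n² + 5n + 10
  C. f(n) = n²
B and C

Examining each function:
  A. n² log(n) is O(n² log n)
  B. n² + 5n + 10 is O(n²)
  C. n² is O(n²)

Functions B and C both have the same complexity class.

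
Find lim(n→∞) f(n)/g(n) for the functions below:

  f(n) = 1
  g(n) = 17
1/17

Since 1 and 17 have the same growth rate (O(1)),
the ratio converges to a constant: 1/17.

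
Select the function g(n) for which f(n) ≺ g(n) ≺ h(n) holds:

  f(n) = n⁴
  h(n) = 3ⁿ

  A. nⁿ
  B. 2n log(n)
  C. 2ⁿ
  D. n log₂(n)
C

We need g(n) with n⁴ = o(g(n)) and g(n) = o(3ⁿ), i.e. O(n⁴) ≺ g ≺ O(3ⁿ).
Check each option:
  A. nⁿ — O(nⁿ) does not grow strictly slower than h(n)
  B. 2n log(n) — O(n log n) does not grow strictly faster than f(n)
  C. 2ⁿ — O(2ⁿ) is strictly between O(n⁴) and O(3ⁿ) ✓
  D. n log₂(n) — O(n log n) does not grow strictly faster than f(n)

Only option C (2ⁿ) lies strictly between.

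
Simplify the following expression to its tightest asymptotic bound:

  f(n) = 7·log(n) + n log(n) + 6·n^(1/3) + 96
Θ(n log n)

Order the terms by growth rate: 96 ≺ 7·log(n) ≺ 6·n^(1/3) ≺ n log(n).
The fastest-growing term n log(n) dominates as n → ∞; dropping its constant factor gives Θ(n log n).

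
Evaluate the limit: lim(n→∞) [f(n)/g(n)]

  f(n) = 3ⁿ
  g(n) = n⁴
∞

Since 3ⁿ (O(3ⁿ)) grows faster than n⁴ (O(n⁴)),
the ratio f(n)/g(n) → ∞ as n → ∞.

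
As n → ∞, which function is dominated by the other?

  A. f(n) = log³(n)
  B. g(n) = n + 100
A

f(n) = log³(n) is O(log³ n), while g(n) = n + 100 is O(n).
Since O(log³ n) grows slower than O(n), f(n) is dominated.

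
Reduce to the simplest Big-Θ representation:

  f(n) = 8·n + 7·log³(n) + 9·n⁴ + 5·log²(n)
Θ(n⁴)

Order the terms by growth rate: 5·log²(n) ≺ 7·log³(n) ≺ 8·n ≺ 9·n⁴.
The fastest-growing term 9·n⁴ dominates as n → ∞; dropping its constant factor gives Θ(n⁴).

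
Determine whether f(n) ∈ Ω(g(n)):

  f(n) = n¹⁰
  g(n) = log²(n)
True

f(n) = n¹⁰ is O(n¹⁰), and g(n) = log²(n) is O(log² n).
Since O(n¹⁰) grows at least as fast as O(log² n), f(n) = Ω(g(n)) is true.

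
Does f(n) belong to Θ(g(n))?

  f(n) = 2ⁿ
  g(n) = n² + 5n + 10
False

f(n) = 2ⁿ is O(2ⁿ), and g(n) = n² + 5n + 10 is O(n²).
Since they have different growth rates, f(n) = Θ(g(n)) is false.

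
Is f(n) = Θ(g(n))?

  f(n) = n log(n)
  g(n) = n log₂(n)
True

f(n) = n log(n) and g(n) = n log₂(n) are both O(n log n).
Since they have the same asymptotic growth rate, f(n) = Θ(g(n)) is true.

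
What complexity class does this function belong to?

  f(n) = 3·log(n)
O(log n)

The dominant term in 3·log(n) is 3·log(n), which is Θ(log n).
Constants are absorbed, so the tightest bound is O(log n).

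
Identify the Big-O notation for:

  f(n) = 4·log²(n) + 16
O(log² n)

The dominant term in 4·log²(n) + 16 is 4·log²(n), which is Θ(log² n).
Lower-order terms (16) are asymptotically negligible.
Constants are absorbed, so the tightest bound is O(log² n).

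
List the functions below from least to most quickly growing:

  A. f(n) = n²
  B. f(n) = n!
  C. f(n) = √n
C < A < B

Comparing growth rates:
C = √n is O(√n)
A = n² is O(n²)
B = n! is O(n!)

Therefore, the order from slowest to fastest is: C < A < B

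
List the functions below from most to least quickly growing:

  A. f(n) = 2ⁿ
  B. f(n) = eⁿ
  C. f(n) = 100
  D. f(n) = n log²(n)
B > A > D > C

Comparing growth rates:
B = eⁿ is O(eⁿ)
A = 2ⁿ is O(2ⁿ)
D = n log²(n) is O(n log² n)
C = 100 is O(1)

Therefore, the order from fastest to slowest is: B > A > D > C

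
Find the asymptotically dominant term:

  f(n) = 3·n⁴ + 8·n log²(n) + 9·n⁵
9·n⁵

Looking at each term:
  - 3·n⁴ is O(n⁴)
  - 8·n log²(n) is O(n log² n)
  - 9·n⁵ is O(n⁵)

The term 9·n⁵ (O(n⁵)) grows fastest and dominates all others.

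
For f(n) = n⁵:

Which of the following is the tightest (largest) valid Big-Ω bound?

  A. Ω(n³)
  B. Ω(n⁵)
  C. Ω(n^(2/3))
B

f(n) = n⁵ is Ω(n⁵).
All listed options are valid Big-Ω bounds (lower bounds),
but Ω(n⁵) is the tightest (largest valid bound).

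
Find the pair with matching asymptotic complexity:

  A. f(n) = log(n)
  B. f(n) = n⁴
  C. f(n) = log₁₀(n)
A and C

Examining each function:
  A. log(n) is O(log n)
  B. n⁴ is O(n⁴)
  C. log₁₀(n) is O(log n)

Functions A and C both have the same complexity class.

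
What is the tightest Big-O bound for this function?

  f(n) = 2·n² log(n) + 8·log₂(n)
O(n² log n)

The dominant term in 2·n² log(n) + 8·log₂(n) is 2·n² log(n), which is Θ(n² log n).
Lower-order terms (8·log₂(n)) are asymptotically negligible.
Constants are absorbed, so the tightest bound is O(n² log n).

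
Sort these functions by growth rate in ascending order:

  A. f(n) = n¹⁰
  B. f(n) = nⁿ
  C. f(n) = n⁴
C < A < B

Comparing growth rates:
C = n⁴ is O(n⁴)
A = n¹⁰ is O(n¹⁰)
B = nⁿ is O(nⁿ)

Therefore, the order from slowest to fastest is: C < A < B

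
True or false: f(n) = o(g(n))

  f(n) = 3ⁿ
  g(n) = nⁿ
True

f(n) = 3ⁿ is O(3ⁿ), and g(n) = nⁿ is O(nⁿ).
Since O(3ⁿ) grows strictly slower than O(nⁿ), f(n) = o(g(n)) is true.
This means lim(n→∞) f(n)/g(n) = 0.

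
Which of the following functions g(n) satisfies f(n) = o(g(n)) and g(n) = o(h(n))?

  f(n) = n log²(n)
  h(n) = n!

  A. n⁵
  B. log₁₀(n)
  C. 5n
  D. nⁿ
A

We need g(n) with n log²(n) = o(g(n)) and g(n) = o(n!), i.e. O(n log² n) ≺ g ≺ O(n!).
Check each option:
  A. n⁵ — O(n⁵) is strictly between O(n log² n) and O(n!) ✓
  B. log₁₀(n) — O(log n) does not grow strictly faster than f(n)
  C. 5n — O(n) does not grow strictly faster than f(n)
  D. nⁿ — O(nⁿ) does not grow strictly slower than h(n)

Only option A (n⁵) lies strictly between.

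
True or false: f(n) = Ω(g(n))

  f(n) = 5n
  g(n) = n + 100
True

f(n) = 5n and g(n) = n + 100 are both O(n).
Big-Ω permits equal growth rates (f ≥ c·g for some c > 0), so f(n) = Ω(g(n)) is true.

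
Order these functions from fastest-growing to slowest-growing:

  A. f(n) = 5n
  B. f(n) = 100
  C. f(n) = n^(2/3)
A > C > B

Comparing growth rates:
A = 5n is O(n)
C = n^(2/3) is O(n^(2/3))
B = 100 is O(1)

Therefore, the order from fastest to slowest is: A > C > B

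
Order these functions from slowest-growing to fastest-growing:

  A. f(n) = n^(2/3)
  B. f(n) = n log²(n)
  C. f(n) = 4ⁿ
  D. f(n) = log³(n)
D < A < B < C

Comparing growth rates:
D = log³(n) is O(log³ n)
A = n^(2/3) is O(n^(2/3))
B = n log²(n) is O(n log² n)
C = 4ⁿ is O(4ⁿ)

Therefore, the order from slowest to fastest is: D < A < B < C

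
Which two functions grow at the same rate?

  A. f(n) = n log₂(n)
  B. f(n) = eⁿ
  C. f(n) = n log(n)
A and C

Examining each function:
  A. n log₂(n) is O(n log n)
  B. eⁿ is O(eⁿ)
  C. n log(n) is O(n log n)

Functions A and C both have the same complexity class.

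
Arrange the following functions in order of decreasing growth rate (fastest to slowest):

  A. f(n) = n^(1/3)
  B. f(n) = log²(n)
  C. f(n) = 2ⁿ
C > A > B

Comparing growth rates:
C = 2ⁿ is O(2ⁿ)
A = n^(1/3) is O(n^(1/3))
B = log²(n) is O(log² n)

Therefore, the order from fastest to slowest is: C > A > B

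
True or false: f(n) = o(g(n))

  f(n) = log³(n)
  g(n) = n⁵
True

f(n) = log³(n) is O(log³ n), and g(n) = n⁵ is O(n⁵).
Since O(log³ n) grows strictly slower than O(n⁵), f(n) = o(g(n)) is true.
This means lim(n→∞) f(n)/g(n) = 0.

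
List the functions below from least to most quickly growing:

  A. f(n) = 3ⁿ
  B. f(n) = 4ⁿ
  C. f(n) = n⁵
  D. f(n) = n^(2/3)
D < C < A < B

Comparing growth rates:
D = n^(2/3) is O(n^(2/3))
C = n⁵ is O(n⁵)
A = 3ⁿ is O(3ⁿ)
B = 4ⁿ is O(4ⁿ)

Therefore, the order from slowest to fastest is: D < C < A < B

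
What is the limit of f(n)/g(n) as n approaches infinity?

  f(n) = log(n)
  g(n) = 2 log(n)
1/2

Since log(n) and 2 log(n) have the same growth rate (O(log n)),
the ratio converges to a constant: 1/2.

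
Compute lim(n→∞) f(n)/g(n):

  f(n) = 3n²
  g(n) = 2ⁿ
0

Since 3n² (O(n²)) grows slower than 2ⁿ (O(2ⁿ)),
the ratio f(n)/g(n) → 0 as n → ∞.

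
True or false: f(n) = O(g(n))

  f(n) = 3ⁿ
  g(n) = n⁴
False

f(n) = 3ⁿ is O(3ⁿ), and g(n) = n⁴ is O(n⁴).
Since O(3ⁿ) grows faster than O(n⁴), f(n) = O(g(n)) is false.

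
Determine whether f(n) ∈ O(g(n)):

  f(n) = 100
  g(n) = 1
True

f(n) = 100 and g(n) = 1 are both O(1).
Big-O permits equal growth rates (f ≤ c·g for some c), so f(n) = O(g(n)) is true.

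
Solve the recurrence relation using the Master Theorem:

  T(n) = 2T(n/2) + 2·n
Θ(n log n)

Master Theorem: a = 2, b = 2, f(n) = 2·n.
Compute the critical exponent d = log₂(2) = 1.
Compare f(n) = Θ(n) against n^d:
  k = 1 = d, so f(n) = Θ(n^d) — Case 2.
  Work is balanced across levels: T(n) = Θ(n^d log n) = Θ(n log n).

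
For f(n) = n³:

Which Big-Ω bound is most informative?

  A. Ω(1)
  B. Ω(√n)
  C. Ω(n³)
C

f(n) = n³ is Ω(n³).
All listed options are valid Big-Ω bounds (lower bounds),
but Ω(n³) is the tightest (largest valid bound).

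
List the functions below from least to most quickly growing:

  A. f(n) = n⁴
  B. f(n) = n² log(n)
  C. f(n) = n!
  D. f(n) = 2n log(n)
D < B < A < C

Comparing growth rates:
D = 2n log(n) is O(n log n)
B = n² log(n) is O(n² log n)
A = n⁴ is O(n⁴)
C = n! is O(n!)

Therefore, the order from slowest to fastest is: D < B < A < C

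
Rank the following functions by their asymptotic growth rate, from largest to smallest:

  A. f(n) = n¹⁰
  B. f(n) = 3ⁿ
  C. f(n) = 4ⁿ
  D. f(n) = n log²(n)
C > B > A > D

Comparing growth rates:
C = 4ⁿ is O(4ⁿ)
B = 3ⁿ is O(3ⁿ)
A = n¹⁰ is O(n¹⁰)
D = n log²(n) is O(n log² n)

Therefore, the order from fastest to slowest is: C > B > A > D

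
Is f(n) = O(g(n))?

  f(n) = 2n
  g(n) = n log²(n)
True

f(n) = 2n is O(n), and g(n) = n log²(n) is O(n log² n).
Since O(n) ⊆ O(n log² n) (f grows no faster than g), f(n) = O(g(n)) is true.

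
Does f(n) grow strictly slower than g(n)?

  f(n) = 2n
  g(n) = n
False

f(n) = 2n is O(n), and g(n) = n is O(n).
Since they have the same growth rate, f(n) = o(g(n)) is false.
(f = o(g) requires f to grow strictly slower, not equal.)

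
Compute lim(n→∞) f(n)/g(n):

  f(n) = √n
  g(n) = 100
∞

Since √n (O(√n)) grows faster than 100 (O(1)),
the ratio f(n)/g(n) → ∞ as n → ∞.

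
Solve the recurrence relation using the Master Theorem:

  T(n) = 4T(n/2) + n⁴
Θ(n⁴)

Master Theorem: a = 4, b = 2, f(n) = n⁴.
Compute the critical exponent d = log₂(4) = 2.
Compare f(n) = Θ(n⁴) against n^d:
  k = 4 > d = 2, so f(n) = Ω(n^(d+ε)) — Case 3.
  Regularity: a·(n/b)^4/n^4 = a/b^4 = 4/16 < 1 ✓.
  The top-level work dominates: T(n) = Θ(f(n)) = Θ(n⁴).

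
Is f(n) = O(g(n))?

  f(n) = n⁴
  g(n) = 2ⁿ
True

f(n) = n⁴ is O(n⁴), and g(n) = 2ⁿ is O(2ⁿ).
Since O(n⁴) ⊆ O(2ⁿ) (f grows no faster than g), f(n) = O(g(n)) is true.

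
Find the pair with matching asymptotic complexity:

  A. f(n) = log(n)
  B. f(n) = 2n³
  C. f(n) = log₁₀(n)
A and C

Examining each function:
  A. log(n) is O(log n)
  B. 2n³ is O(n³)
  C. log₁₀(n) is O(log n)

Functions A and C both have the same complexity class.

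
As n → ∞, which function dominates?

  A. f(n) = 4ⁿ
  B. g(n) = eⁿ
A

f(n) = 4ⁿ is O(4ⁿ), while g(n) = eⁿ is O(eⁿ).
Since O(4ⁿ) grows faster than O(eⁿ), f(n) dominates.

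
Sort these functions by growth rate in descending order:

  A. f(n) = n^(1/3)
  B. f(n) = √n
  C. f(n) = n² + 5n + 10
C > B > A

Comparing growth rates:
C = n² + 5n + 10 is O(n²)
B = √n is O(√n)
A = n^(1/3) is O(n^(1/3))

Therefore, the order from fastest to slowest is: C > B > A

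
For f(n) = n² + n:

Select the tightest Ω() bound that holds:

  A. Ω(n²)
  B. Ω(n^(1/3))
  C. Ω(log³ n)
A

f(n) = n² + n is Ω(n²).
All listed options are valid Big-Ω bounds (lower bounds),
but Ω(n²) is the tightest (largest valid bound).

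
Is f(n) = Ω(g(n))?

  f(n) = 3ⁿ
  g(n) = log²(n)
True

f(n) = 3ⁿ is O(3ⁿ), and g(n) = log²(n) is O(log² n).
Since O(3ⁿ) grows at least as fast as O(log² n), f(n) = Ω(g(n)) is true.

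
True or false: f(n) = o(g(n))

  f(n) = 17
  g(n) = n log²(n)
True

f(n) = 17 is O(1), and g(n) = n log²(n) is O(n log² n).
Since O(1) grows strictly slower than O(n log² n), f(n) = o(g(n)) is true.
This means lim(n→∞) f(n)/g(n) = 0.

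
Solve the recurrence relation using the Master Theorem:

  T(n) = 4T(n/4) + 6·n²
Θ(n²)

Master Theorem: a = 4, b = 4, f(n) = 6·n².
Compute the critical exponent d = log₄(4) = 1.
Compare f(n) = Θ(n²) against n^d:
  k = 2 > d = 1, so f(n) = Ω(n^(d+ε)) — Case 3.
  Regularity: a·(n/b)^2/n^2 = a/b^2 = 4/16 < 1 ✓.
  The top-level work dominates: T(n) = Θ(f(n)) = Θ(n²).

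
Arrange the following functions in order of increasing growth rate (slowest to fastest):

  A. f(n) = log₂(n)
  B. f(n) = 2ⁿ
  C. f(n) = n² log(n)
A < C < B

Comparing growth rates:
A = log₂(n) is O(log n)
C = n² log(n) is O(n² log n)
B = 2ⁿ is O(2ⁿ)

Therefore, the order from slowest to fastest is: A < C < B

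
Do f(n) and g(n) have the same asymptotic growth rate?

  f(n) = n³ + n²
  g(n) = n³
True

f(n) = n³ + n² and g(n) = n³ are both O(n³).
Since they have the same asymptotic growth rate, f(n) = Θ(g(n)) is true.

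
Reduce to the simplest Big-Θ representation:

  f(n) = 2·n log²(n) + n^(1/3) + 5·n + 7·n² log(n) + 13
Θ(n² log n)

Order the terms by growth rate: 13 ≺ n^(1/3) ≺ 5·n ≺ 2·n log²(n) ≺ 7·n² log(n).
The fastest-growing term 7·n² log(n) dominates as n → ∞; dropping its constant factor gives Θ(n² log n).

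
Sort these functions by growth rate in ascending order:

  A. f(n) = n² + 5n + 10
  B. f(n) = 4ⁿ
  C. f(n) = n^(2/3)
C < A < B

Comparing growth rates:
C = n^(2/3) is O(n^(2/3))
A = n² + 5n + 10 is O(n²)
B = 4ⁿ is O(4ⁿ)

Therefore, the order from slowest to fastest is: C < A < B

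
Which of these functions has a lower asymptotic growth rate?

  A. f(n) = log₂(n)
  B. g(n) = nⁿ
A

f(n) = log₂(n) is O(log n), while g(n) = nⁿ is O(nⁿ).
Since O(log n) grows slower than O(nⁿ), f(n) is dominated.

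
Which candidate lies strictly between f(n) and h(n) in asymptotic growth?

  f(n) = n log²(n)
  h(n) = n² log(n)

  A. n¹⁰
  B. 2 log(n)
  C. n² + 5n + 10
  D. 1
C

We need g(n) with n log²(n) = o(g(n)) and g(n) = o(n² log(n)), i.e. O(n log² n) ≺ g ≺ O(n² log n).
Check each option:
  A. n¹⁰ — O(n¹⁰) does not grow strictly slower than h(n)
  B. 2 log(n) — O(log n) does not grow strictly faster than f(n)
  C. n² + 5n + 10 — O(n²) is strictly between O(n log² n) and O(n² log n) ✓
  D. 1 — O(1) does not grow strictly faster than f(n)

Only option C (n² + 5n + 10) lies strictly between.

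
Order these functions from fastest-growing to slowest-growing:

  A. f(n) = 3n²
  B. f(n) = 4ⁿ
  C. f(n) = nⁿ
C > B > A

Comparing growth rates:
C = nⁿ is O(nⁿ)
B = 4ⁿ is O(4ⁿ)
A = 3n² is O(n²)

Therefore, the order from fastest to slowest is: C > B > A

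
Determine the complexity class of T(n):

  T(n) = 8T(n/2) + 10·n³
Θ(n³ log n)

Master Theorem: a = 8, b = 2, f(n) = 10·n³.
Compute the critical exponent d = log₂(8) = 3.
Compare f(n) = Θ(n³) against n^d:
  k = 3 = d, so f(n) = Θ(n^d) — Case 2.
  Work is balanced across levels: T(n) = Θ(n^d log n) = Θ(n³ log n).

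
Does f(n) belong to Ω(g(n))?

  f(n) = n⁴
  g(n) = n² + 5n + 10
True

f(n) = n⁴ is O(n⁴), and g(n) = n² + 5n + 10 is O(n²).
Since O(n⁴) grows at least as fast as O(n²), f(n) = Ω(g(n)) is true.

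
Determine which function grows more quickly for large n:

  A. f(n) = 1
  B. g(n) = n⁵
B

f(n) = 1 is O(1), while g(n) = n⁵ is O(n⁵).
Since O(n⁵) grows faster than O(1), g(n) dominates.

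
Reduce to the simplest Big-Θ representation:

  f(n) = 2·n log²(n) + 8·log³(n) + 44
Θ(n log² n)

Order the terms by growth rate: 44 ≺ 8·log³(n) ≺ 2·n log²(n).
The fastest-growing term 2·n log²(n) dominates as n → ∞; dropping its constant factor gives Θ(n log² n).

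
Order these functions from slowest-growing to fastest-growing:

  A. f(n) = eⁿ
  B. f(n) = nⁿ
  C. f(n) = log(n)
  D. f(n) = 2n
C < D < A < B

Comparing growth rates:
C = log(n) is O(log n)
D = 2n is O(n)
A = eⁿ is O(eⁿ)
B = nⁿ is O(nⁿ)

Therefore, the order from slowest to fastest is: C < D < A < B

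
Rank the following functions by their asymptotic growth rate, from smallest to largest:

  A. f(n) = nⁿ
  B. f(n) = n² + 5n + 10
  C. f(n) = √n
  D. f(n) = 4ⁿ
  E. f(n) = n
C < E < B < D < A

Comparing growth rates:
C = √n is O(√n)
E = n is O(n)
B = n² + 5n + 10 is O(n²)
D = 4ⁿ is O(4ⁿ)
A = nⁿ is O(nⁿ)

Therefore, the order from slowest to fastest is: C < E < B < D < A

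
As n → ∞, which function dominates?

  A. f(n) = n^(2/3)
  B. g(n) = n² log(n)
B

f(n) = n^(2/3) is O(n^(2/3)), while g(n) = n² log(n) is O(n² log n).
Since O(n² log n) grows faster than O(n^(2/3)), g(n) dominates.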